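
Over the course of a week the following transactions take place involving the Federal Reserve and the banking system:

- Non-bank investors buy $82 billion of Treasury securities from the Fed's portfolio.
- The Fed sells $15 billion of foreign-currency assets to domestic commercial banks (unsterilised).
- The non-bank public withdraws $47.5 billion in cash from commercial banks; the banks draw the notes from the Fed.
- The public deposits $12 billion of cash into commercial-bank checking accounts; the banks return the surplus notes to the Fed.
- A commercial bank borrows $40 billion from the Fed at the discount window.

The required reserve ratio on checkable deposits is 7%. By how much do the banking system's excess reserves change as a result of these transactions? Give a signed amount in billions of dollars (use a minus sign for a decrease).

Asset sale (to non-banks) $82 billion: reserves −$82B, deposits −$82B.
FX sale $15 billion: reserves −$15B, deposits 0.
Currency withdrawal $47.5 billion: reserves −$47.5B, deposits −$47.5B.
Currency deposit $12 billion: reserves +$12B, deposits +$12B.
Discount-window loan $40 billion: reserves +$40B, deposits 0.
Totals: Δreserves = −$92.5B, Δdeposits = −$117.5B.
Δrequired reserves = 7% × −$117.5B = −$8.225B.
Δexcess reserves = Δreserves − Δrequired = −$92.5B − (−$8.225B) = -$84.275 billion.

-$84.275 billion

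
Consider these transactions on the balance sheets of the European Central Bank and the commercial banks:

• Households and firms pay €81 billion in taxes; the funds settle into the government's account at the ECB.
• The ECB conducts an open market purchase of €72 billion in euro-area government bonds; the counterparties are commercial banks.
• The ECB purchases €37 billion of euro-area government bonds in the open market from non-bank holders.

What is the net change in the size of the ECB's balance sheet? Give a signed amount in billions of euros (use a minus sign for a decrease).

ECB balance sheet:
  Assets:      Securities +€109B
  Liabilities: Bank reserves +€28B, Government deposits +€81B
Commercial banking system:
  Assets:      Reserves at CB +€28B, Securities −€72B
  Liabilities: Checkable deposits −€44B
Change in total ECB assets = +€109 billion.

+€109 billion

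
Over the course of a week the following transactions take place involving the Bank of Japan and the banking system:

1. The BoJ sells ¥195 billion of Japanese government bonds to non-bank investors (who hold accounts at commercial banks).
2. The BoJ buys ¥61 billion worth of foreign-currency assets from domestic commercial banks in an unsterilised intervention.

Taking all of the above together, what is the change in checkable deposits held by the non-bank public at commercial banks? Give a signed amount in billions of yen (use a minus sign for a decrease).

-¥195 billion

BoJ balance sheet:
  Assets:      Securities −¥195B, Foreign assets +¥61B
  Liabilities: Bank reserves −¥134B
Commercial banking system:
  Assets:      Reserves at CB −¥134B, Foreign assets −¥61B
  Liabilities: Checkable deposits −¥195B
So the change in checkable deposits held by the non-bank public at commercial banks is -¥195 billion.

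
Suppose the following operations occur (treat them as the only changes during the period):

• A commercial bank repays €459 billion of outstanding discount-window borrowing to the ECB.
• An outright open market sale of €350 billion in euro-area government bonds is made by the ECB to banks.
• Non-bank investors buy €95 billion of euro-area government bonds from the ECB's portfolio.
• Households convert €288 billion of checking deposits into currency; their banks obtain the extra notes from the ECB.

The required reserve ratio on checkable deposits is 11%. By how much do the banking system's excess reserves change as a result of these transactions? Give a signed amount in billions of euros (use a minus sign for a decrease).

Discount-window repayment €459 billion: reserves −€459B, deposits 0.
OMO sale (to banks) €350 billion: reserves −€350B, deposits 0.
Asset sale (to non-banks) €95 billion: reserves −€95B, deposits −€95B.
Currency withdrawal €288 billion: reserves −€288B, deposits −€288B.
Totals: Δreserves = −€1192B, Δdeposits = −€383B.
Δrequired reserves = 11% × −€383B = −€42.13B.
Δexcess reserves = Δreserves − Δrequired = −€1192B − (−€42.13B) = -€1149.87 billion.

-€1149.87 billion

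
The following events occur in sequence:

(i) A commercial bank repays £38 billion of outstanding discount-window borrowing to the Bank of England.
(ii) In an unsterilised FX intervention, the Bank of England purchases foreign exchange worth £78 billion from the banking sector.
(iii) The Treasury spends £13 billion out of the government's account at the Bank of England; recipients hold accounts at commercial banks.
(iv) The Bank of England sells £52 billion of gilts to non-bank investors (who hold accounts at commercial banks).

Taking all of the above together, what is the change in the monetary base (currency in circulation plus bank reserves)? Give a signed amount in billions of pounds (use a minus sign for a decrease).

+£1 billion

Bank of England balance sheet:
  Assets:      Securities −£52B, Loans to banks −£38B, Foreign assets +£78B
  Liabilities: Bank reserves +£1B, Government deposits −£13B
Commercial banking system:
  Assets:      Reserves at CB +£1B, Foreign assets −£78B
  Liabilities: Checkable deposits −£39B, Borrowings from CB −£38B
Monetary base = currency + reserves: 0 + (+£1B) = +£1 billion.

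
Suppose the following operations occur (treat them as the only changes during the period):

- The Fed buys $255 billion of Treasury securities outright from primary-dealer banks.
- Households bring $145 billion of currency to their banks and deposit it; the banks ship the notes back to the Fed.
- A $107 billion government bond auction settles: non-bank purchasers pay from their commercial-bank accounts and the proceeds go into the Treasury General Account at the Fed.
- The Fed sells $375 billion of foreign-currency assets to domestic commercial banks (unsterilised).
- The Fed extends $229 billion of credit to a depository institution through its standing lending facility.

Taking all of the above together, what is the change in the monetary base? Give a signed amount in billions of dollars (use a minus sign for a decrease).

+$2 billion

OMO purchase (from banks) $255 billion: Fed balance sheet expands → +$255B.
Currency deposit $145 billion: just a shift between currency and reserves — both are base money → 0.
Government account inflow $107 billion: reserves shift to a non-base liability → −$107B.
FX sale $375 billion: Fed balance sheet contracts → −$375B.
Discount-window loan $229 billion: Fed balance sheet expands → +$229B.
Net: 255 + 0 − 107 − 375 + 229 = +$2 billion.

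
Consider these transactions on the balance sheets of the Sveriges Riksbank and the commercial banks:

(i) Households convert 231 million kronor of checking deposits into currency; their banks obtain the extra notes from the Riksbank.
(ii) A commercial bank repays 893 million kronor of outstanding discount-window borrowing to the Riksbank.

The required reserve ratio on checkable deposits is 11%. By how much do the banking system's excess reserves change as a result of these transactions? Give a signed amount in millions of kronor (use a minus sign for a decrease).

-1098.59 million

Currency withdrawal 231 million kronor: reserves −231M, deposits −231M.
Discount-window repayment 893 million kronor: reserves −893M, deposits 0.
Totals: Δreserves = −1124M, Δdeposits = −231M.
Δrequired reserves = 11% × −231M = −25.41M.
Δexcess reserves = Δreserves − Δrequired = −1124M − (−25.41M) = -1098.59 million.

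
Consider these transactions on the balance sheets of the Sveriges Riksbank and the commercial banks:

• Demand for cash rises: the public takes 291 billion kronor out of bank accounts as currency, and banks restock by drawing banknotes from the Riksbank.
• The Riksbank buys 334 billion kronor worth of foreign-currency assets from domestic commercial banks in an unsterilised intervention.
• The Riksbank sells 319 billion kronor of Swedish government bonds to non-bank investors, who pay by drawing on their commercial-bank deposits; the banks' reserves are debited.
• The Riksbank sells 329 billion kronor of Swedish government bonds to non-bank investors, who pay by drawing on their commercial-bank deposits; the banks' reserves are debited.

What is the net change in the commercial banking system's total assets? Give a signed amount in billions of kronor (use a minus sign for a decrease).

-939 billion

Currency withdrawal 291 billion kronor: bank balance sheets shrink → −291B.
FX purchase 334 billion kronor: just an asset swap on bank balance sheets → 0.
Asset sale (to non-banks) 319 billion kronor: bank balance sheets shrink → −319B.
Asset sale (to non-banks) 329 billion kronor: bank balance sheets shrink → −329B.
Net: −291 + 0 − 319 − 329 = -939 billion.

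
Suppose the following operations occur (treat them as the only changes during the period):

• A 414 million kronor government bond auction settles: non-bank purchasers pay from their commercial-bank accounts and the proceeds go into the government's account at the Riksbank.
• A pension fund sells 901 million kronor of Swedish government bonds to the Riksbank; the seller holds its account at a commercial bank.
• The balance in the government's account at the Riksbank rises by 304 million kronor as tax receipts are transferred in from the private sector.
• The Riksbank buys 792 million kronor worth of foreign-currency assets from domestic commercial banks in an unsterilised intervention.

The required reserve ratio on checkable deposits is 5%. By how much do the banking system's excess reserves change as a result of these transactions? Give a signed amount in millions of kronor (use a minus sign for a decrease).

+965.85 million

Government account inflow 414 million kronor: reserves −414M, deposits −414M.
Asset purchase (from non-banks) 901 million kronor: reserves +901M, deposits +901M.
Government account inflow 304 million kronor: reserves −304M, deposits −304M.
FX purchase 792 million kronor: reserves +792M, deposits 0.
Totals: Δreserves = +975M, Δdeposits = +183M.
Δrequired reserves = 5% × +183M = +9.15M.
Δexcess reserves = Δreserves − Δrequired = +975M − (+9.15M) = +965.85 million.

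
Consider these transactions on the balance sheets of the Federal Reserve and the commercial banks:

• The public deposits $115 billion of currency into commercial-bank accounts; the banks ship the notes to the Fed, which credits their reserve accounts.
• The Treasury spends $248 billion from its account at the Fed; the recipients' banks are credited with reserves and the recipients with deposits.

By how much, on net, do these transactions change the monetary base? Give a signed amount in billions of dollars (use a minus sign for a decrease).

+$248 billion

Fed balance sheet:
  Assets:      no change
  Liabilities: Bank reserves +$363B, Currency in circulation −$115B, Government deposits −$248B
Monetary base = currency + reserves: −$115B + (+$363B) = +$248 billion.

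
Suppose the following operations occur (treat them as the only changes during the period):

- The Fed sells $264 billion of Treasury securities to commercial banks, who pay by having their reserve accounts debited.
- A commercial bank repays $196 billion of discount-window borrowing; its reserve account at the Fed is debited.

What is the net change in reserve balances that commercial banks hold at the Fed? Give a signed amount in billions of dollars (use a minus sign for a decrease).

-$460 billion

Fed balance sheet:
  Assets:      Securities −$264B, Loans to banks −$196B
  Liabilities: Bank reserves −$460B
Commercial banking system:
  Assets:      Reserves at CB −$460B, Securities +$264B
  Liabilities: Borrowings from CB −$196B
So the change in reserve balances that commercial banks hold at the Fed is -$460 billion.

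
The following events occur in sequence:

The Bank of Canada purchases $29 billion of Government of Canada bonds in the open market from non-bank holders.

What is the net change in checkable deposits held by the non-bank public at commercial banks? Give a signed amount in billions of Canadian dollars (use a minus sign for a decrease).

Asset purchase (from non-banks) $29 billion: non-bank counterparties' bank balances rise → +$29B.

+$29 billion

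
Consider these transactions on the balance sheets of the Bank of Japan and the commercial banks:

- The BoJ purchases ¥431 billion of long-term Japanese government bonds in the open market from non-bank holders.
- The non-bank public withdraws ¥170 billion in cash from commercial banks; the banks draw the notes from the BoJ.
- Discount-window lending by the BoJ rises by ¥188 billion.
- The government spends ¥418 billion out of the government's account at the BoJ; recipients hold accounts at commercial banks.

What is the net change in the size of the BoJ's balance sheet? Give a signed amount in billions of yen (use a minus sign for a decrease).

+¥619 billion

BoJ balance sheet:
  Assets:      Securities +¥431B, Loans to banks +¥188B
  Liabilities: Bank reserves +¥867B, Currency in circulation +¥170B, Government deposits −¥418B
Commercial banking system:
  Assets:      Reserves at CB +¥867B
  Liabilities: Checkable deposits +¥679B, Borrowings from CB +¥188B
Change in total BoJ assets = +¥619 billion.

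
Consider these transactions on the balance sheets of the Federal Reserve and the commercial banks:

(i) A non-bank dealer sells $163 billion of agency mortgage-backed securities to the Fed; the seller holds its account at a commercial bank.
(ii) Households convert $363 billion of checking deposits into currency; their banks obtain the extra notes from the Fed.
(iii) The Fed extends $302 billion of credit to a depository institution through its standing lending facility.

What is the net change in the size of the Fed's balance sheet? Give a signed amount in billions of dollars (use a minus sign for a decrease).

Fed balance sheet:
  Assets:      Securities +$163B, Loans to banks +$302B
  Liabilities: Bank reserves +$102B, Currency in circulation +$363B
Change in total Fed assets = +$465 billion.

+$465 billion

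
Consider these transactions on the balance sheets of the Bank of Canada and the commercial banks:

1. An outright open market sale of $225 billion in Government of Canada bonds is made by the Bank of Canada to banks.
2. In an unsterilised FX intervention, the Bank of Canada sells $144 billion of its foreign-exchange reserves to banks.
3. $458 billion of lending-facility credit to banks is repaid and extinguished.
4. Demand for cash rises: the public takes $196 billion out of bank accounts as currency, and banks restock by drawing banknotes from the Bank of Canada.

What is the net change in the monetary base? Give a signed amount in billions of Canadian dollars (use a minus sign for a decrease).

OMO sale (to banks) $225 billion: Bank of Canada balance sheet contracts → −$225B.
FX sale $144 billion: Bank of Canada balance sheet contracts → −$144B.
Discount-window repayment $458 billion: Bank of Canada balance sheet contracts → −$458B.
Currency withdrawal $196 billion: just a shift between currency and reserves — both are base money → 0.
Net: −225 − 144 − 458 + 0 = -$827 billion.

-$827 billion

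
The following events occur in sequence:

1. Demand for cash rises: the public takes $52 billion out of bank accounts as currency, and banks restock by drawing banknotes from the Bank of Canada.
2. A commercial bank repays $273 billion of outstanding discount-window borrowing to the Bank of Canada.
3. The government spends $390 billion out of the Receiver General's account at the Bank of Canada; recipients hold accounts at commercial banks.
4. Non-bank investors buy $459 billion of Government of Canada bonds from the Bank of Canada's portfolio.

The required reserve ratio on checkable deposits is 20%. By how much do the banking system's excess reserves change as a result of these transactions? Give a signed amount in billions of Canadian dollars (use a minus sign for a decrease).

Currency withdrawal $52 billion: reserves −$52B, deposits −$52B.
Discount-window repayment $273 billion: reserves −$273B, deposits 0.
Government spending $390 billion: reserves +$390B, deposits +$390B.
Asset sale (to non-banks) $459 billion: reserves −$459B, deposits −$459B.
Totals: Δreserves = −$394B, Δdeposits = −$121B.
Δrequired reserves = 20% × −$121B = −$24.2B.
Δexcess reserves = Δreserves − Δrequired = −$394B − (−$24.2B) = -$369.8 billion.

-$369.8 billion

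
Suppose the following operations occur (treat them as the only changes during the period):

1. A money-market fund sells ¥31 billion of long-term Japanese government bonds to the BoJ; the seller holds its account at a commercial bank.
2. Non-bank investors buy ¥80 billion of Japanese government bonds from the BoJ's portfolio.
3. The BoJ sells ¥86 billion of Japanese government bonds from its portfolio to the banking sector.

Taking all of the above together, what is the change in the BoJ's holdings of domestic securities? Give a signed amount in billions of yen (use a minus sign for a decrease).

-¥135 billion

Asset purchase (from non-banks) ¥31 billion: securities added to the BoJ's portfolio → +¥31B.
Asset sale (to non-banks) ¥80 billion: securities removed from the BoJ's portfolio → −¥80B.
OMO sale (to banks) ¥86 billion: securities removed from the BoJ's portfolio → −¥86B.
Net: 31 − 80 − 86 = -¥135 billion.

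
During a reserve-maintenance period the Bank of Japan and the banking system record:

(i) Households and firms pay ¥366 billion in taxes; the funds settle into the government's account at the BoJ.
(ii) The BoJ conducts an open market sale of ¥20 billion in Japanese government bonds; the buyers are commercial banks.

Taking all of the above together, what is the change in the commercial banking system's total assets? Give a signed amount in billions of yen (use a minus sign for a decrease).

-¥366 billion

Government account inflow ¥366 billion: bank balance sheets shrink → −¥366B.
OMO sale (to banks) ¥20 billion: just an asset swap on bank balance sheets → 0.
Net: −366 + 0 = -¥366 billion.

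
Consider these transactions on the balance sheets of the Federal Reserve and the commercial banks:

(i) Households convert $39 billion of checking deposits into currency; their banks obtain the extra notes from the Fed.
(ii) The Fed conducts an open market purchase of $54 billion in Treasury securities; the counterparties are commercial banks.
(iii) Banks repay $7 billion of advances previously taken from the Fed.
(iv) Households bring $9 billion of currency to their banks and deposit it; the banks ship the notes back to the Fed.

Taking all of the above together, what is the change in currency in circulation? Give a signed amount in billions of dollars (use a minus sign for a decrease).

+$30 billion

Currency withdrawal $39 billion: notes leave the central bank → +$39B.
OMO purchase (from banks) $54 billion: no currency enters or leaves circulation → 0.
Discount-window repayment $7 billion: no currency enters or leaves circulation → 0.
Currency deposit $9 billion: notes return to the central bank → −$9B.
Net: 39 + 0 + 0 − 9 = +$30 billion.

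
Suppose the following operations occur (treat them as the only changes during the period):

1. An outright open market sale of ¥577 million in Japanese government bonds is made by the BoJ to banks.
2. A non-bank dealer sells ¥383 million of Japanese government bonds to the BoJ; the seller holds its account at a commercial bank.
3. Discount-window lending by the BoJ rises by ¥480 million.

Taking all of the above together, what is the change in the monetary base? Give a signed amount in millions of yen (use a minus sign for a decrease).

+¥286 million

OMO sale (to banks) ¥577 million: BoJ balance sheet contracts → −¥577M.
Asset purchase (from non-banks) ¥383 million: BoJ balance sheet expands → +¥383M.
Discount-window loan ¥480 million: BoJ balance sheet expands → +¥480M.
Net: −577 + 383 + 480 = +¥286 million.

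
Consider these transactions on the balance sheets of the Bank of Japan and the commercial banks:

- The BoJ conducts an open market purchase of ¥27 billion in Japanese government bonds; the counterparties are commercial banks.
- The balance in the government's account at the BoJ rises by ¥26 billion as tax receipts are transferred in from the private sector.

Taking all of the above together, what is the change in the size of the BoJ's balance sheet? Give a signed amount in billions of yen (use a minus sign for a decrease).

BoJ balance sheet:
  Assets:      Securities +¥27B
  Liabilities: Bank reserves +¥1B, Government deposits +¥26B
Commercial banking system:
  Assets:      Reserves at CB +¥1B, Securities −¥27B
  Liabilities: Checkable deposits −¥26B
Change in total BoJ assets = +¥27 billion.

+¥27 billion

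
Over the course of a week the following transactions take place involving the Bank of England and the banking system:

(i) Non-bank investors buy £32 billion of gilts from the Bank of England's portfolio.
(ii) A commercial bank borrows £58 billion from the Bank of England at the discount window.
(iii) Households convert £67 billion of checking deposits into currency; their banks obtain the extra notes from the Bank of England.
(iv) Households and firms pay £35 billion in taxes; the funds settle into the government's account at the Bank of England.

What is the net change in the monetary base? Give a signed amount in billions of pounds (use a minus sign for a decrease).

Bank of England balance sheet:
  Assets:      Securities −£32B, Loans to banks +£58B
  Liabilities: Bank reserves −£76B, Currency in circulation +£67B, Government deposits +£35B
Commercial banking system:
  Assets:      Reserves at CB −£76B
  Liabilities: Checkable deposits −£134B, Borrowings from CB +£58B
Monetary base = currency + reserves: +£67B + (−£76B) = -£9 billion.

-£9 billion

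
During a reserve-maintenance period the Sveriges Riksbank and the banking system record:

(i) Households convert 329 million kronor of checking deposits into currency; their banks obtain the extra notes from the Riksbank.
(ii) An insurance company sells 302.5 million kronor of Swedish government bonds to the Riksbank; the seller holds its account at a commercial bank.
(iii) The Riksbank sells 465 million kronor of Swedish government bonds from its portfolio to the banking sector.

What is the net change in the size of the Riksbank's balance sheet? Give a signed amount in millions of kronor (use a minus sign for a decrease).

-162.5 million

Currency withdrawal 329 million kronor: only the composition of liabilities changes → 0.
Asset purchase (from non-banks) 302.5 million kronor: a Riksbank asset is acquired → +302.5M.
OMO sale (to banks) 465 million kronor: a Riksbank asset is shed → −465M.
Net: 0 + 302.5 − 465 = -162.5 million.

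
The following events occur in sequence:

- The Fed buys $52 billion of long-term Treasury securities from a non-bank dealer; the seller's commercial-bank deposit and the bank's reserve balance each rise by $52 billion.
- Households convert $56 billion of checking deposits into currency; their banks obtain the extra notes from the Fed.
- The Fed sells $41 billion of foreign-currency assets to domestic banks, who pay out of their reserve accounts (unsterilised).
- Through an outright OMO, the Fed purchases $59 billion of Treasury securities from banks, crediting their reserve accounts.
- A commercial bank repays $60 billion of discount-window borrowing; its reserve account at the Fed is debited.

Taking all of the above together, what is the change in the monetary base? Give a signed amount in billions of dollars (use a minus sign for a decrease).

Asset purchase (from non-banks) $52 billion: Fed balance sheet expands → +$52B.
Currency withdrawal $56 billion: just a shift between currency and reserves — both are base money → 0.
FX sale $41 billion: Fed balance sheet contracts → −$41B.
OMO purchase (from banks) $59 billion: Fed balance sheet expands → +$59B.
Discount-window repayment $60 billion: Fed balance sheet contracts → −$60B.
Net: 52 + 0 − 41 + 59 − 60 = +$10 billion.

+$10 billion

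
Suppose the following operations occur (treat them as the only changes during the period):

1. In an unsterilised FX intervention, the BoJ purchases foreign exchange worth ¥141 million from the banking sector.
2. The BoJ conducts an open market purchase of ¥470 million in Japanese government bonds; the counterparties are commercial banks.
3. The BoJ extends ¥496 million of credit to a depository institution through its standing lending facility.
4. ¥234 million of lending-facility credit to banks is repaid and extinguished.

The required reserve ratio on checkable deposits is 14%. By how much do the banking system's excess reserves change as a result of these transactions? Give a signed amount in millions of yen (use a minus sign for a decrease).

+¥873 million

FX purchase ¥141 million: reserves +¥141M, deposits 0.
OMO purchase (from banks) ¥470 million: reserves +¥470M, deposits 0.
Discount-window loan ¥496 million: reserves +¥496M, deposits 0.
Discount-window repayment ¥234 million: reserves −¥234M, deposits 0.
Totals: Δreserves = +¥873M, Δdeposits = 0.
Δrequired reserves = 14% × 0 = 0.
Δexcess reserves = Δreserves − Δrequired = +¥873M − (0) = +¥873 million.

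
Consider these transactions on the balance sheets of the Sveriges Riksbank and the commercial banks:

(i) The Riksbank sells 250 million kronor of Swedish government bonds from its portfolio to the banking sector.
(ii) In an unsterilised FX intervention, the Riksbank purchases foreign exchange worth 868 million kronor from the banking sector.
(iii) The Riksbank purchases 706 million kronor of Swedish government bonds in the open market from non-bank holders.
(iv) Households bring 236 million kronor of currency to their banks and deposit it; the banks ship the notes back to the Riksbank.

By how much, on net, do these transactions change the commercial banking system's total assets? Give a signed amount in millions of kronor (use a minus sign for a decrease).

+942 million

Riksbank balance sheet:
  Assets:      Securities +456M, Foreign assets +868M
  Liabilities: Bank reserves +1560M, Currency in circulation −236M
Commercial banking system:
  Assets:      Reserves at CB +1560M, Securities +250M, Foreign assets −868M
  Liabilities: Checkable deposits +942M
Change in total bank assets = +942 million.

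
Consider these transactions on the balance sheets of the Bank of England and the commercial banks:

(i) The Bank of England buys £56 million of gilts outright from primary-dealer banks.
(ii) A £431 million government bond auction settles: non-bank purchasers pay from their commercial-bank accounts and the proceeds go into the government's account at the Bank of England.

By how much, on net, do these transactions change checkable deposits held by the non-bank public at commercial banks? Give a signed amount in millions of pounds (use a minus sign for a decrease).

-£431 million

Bank of England balance sheet:
  Assets:      Securities +£56M
  Liabilities: Bank reserves −£375M, Government deposits +£431M
Commercial banking system:
  Assets:      Reserves at CB −£375M, Securities −£56M
  Liabilities: Checkable deposits −£431M
So the change in checkable deposits held by the non-bank public at commercial banks is -£431 million.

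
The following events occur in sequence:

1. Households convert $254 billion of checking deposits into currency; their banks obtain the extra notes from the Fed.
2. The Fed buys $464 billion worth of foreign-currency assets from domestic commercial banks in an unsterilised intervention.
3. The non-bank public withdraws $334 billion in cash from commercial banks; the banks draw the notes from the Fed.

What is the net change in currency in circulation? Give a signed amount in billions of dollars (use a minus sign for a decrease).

+$588 billion

Currency withdrawal $254 billion: notes leave the central bank → +$254B.
FX purchase $464 billion: no currency enters or leaves circulation → 0.
Currency withdrawal $334 billion: notes leave the central bank → +$334B.
Net: 254 + 0 + 334 = +$588 billion.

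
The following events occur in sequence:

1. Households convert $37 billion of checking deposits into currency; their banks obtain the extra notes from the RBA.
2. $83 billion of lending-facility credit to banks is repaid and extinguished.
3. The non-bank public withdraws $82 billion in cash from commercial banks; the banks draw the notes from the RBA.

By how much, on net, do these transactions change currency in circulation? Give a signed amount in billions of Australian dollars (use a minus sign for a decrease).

+$119 billion

Currency withdrawal $37 billion: notes leave the central bank → +$37B.
Discount-window repayment $83 billion: no currency enters or leaves circulation → 0.
Currency withdrawal $82 billion: notes leave the central bank → +$82B.
Net: 37 + 0 + 82 = +$119 billion.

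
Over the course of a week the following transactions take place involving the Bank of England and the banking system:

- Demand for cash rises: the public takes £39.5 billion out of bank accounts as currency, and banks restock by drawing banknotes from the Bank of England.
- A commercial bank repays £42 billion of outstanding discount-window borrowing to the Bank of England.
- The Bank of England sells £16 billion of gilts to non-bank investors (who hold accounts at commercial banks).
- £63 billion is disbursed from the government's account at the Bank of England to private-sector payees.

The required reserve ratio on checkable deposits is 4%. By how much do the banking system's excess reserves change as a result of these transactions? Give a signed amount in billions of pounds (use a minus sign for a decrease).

Currency withdrawal £39.5 billion: reserves −£39.5B, deposits −£39.5B.
Discount-window repayment £42 billion: reserves −£42B, deposits 0.
Asset sale (to non-banks) £16 billion: reserves −£16B, deposits −£16B.
Government spending £63 billion: reserves +£63B, deposits +£63B.
Totals: Δreserves = −£34.5B, Δdeposits = +£7.5B.
Δrequired reserves = 4% × +£7.5B = +£0.3B.
Δexcess reserves = Δreserves − Δrequired = −£34.5B − (+£0.3B) = -£34.8 billion.

-£34.8 billion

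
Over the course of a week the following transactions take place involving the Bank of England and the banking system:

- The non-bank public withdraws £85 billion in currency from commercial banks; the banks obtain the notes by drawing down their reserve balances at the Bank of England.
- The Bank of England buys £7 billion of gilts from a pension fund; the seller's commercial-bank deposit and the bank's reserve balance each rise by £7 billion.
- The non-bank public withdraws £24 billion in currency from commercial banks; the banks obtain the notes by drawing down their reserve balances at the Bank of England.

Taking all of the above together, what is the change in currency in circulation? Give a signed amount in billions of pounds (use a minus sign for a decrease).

Currency withdrawal £85 billion: notes leave the central bank → +£85B.
Asset purchase (from non-banks) £7 billion: no currency enters or leaves circulation → 0.
Currency withdrawal £24 billion: notes leave the central bank → +£24B.
Net: 85 + 0 + 24 = +£109 billion.

+£109 billion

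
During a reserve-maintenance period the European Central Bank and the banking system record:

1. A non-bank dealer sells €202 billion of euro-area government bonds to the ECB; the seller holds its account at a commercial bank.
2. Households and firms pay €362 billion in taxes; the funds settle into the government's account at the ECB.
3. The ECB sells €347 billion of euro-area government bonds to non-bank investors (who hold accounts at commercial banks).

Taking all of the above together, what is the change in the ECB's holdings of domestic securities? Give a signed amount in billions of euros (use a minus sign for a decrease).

ECB balance sheet:
  Assets:      Securities −€145B
  Liabilities: Bank reserves −€507B, Government deposits +€362B
Commercial banking system:
  Assets:      Reserves at CB −€507B
  Liabilities: Checkable deposits −€507B
So the change in the ECB's holdings of domestic securities is -€145 billion.

-€145 billion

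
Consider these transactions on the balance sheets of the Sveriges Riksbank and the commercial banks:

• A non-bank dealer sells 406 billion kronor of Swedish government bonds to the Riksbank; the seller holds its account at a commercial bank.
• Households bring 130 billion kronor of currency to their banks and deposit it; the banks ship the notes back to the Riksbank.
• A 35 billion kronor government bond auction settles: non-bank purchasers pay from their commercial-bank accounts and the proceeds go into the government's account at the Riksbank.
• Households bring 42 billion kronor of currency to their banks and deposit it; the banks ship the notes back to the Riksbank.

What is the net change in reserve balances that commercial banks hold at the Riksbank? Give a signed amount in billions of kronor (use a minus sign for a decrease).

Asset purchase (from non-banks) 406 billion kronor: the Riksbank pays by crediting reserve accounts → +406B.
Currency deposit 130 billion kronor: returned notes are swapped for reserve credit → +130B.
Government account inflow 35 billion kronor: funds move from bank reserves into the government account → −35B.
Currency deposit 42 billion kronor: returned notes are swapped for reserve credit → +42B.
Net: 406 + 130 − 35 + 42 = +543 billion.

+543 billion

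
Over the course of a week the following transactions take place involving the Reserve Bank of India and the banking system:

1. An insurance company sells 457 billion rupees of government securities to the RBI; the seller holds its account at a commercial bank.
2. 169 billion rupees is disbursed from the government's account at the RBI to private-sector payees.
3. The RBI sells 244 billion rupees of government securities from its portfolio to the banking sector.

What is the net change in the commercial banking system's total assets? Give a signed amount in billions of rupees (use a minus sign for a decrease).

Asset purchase (from non-banks) 457 billion rupees: bank balance sheets expand → +457B.
Government spending 169 billion rupees: bank balance sheets expand → +169B.
OMO sale (to banks) 244 billion rupees: just an asset swap on bank balance sheets → 0.
Net: 457 + 169 + 0 = +626 billion.

+626 billion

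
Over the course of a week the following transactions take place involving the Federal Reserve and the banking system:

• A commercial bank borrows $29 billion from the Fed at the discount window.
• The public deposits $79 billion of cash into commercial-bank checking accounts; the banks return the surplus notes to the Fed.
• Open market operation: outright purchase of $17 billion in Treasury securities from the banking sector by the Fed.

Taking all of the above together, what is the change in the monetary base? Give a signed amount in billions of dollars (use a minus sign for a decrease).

Fed balance sheet:
  Assets:      Securities +$17B, Loans to banks +$29B
  Liabilities: Bank reserves +$125B, Currency in circulation −$79B
Commercial banking system:
  Assets:      Reserves at CB +$125B, Securities −$17B
  Liabilities: Checkable deposits +$79B, Borrowings from CB +$29B
Monetary base = currency + reserves: −$79B + (+$125B) = +$46 billion.

+$46 billion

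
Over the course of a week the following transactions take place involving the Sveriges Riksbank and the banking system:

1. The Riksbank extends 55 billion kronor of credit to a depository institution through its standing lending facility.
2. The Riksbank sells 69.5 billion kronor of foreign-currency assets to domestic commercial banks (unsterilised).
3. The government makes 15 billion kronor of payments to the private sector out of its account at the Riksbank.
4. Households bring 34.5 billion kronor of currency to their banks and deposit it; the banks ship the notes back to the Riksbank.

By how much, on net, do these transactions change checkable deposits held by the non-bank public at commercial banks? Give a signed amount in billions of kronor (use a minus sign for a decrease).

+49.5 billion

Discount-window loan 55 billion kronor: the counterparty is a bank, so public deposits are unchanged → 0.
FX sale 69.5 billion kronor: the counterparty is a bank, so public deposits are unchanged → 0.
Government spending 15 billion kronor: non-bank counterparties' bank balances rise → +15B.
Currency deposit 34.5 billion kronor: non-bank counterparties' bank balances rise → +34.5B.
Net: 0 + 0 + 15 + 34.5 = +49.5 billion.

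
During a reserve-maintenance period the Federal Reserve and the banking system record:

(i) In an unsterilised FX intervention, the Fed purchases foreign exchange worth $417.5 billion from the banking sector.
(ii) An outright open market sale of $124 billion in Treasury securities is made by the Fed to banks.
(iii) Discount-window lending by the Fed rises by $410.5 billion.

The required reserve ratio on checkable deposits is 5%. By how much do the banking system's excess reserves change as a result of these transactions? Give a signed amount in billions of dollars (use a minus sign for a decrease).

+$704 billion

FX purchase $417.5 billion: reserves +$417.5B, deposits 0.
OMO sale (to banks) $124 billion: reserves −$124B, deposits 0.
Discount-window loan $410.5 billion: reserves +$410.5B, deposits 0.
Totals: Δreserves = +$704B, Δdeposits = 0.
Δrequired reserves = 5% × 0 = 0.
Δexcess reserves = Δreserves − Δrequired = +$704B − (0) = +$704 billion.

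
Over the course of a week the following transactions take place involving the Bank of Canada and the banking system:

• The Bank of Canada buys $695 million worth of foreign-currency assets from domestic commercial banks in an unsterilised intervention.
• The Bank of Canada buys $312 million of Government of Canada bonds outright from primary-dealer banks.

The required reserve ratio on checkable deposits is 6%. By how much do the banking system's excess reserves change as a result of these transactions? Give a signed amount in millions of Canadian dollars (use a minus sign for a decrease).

FX purchase $695 million: reserves +$695M, deposits 0.
OMO purchase (from banks) $312 million: reserves +$312M, deposits 0.
Totals: Δreserves = +$1007M, Δdeposits = 0.
Δrequired reserves = 6% × 0 = 0.
Δexcess reserves = Δreserves − Δrequired = +$1007M − (0) = +$1007 million.

+$1007 million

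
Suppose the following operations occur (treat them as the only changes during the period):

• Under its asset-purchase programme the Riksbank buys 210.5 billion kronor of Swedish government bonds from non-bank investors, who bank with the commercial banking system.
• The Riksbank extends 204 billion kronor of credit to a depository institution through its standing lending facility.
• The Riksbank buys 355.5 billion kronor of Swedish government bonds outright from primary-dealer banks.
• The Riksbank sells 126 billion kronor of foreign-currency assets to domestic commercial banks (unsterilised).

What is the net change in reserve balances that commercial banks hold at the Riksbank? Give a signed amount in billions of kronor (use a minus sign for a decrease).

Asset purchase (from non-banks) 210.5 billion kronor: the Riksbank pays by crediting reserve accounts → +210.5B.
Discount-window loan 204 billion kronor: the loan is credited to the bank's reserve account → +204B.
OMO purchase (from banks) 355.5 billion kronor: the Riksbank pays by crediting reserve accounts → +355.5B.
FX sale 126 billion kronor: the buying banks pay out of their reserve balances → −126B.
Net: 210.5 + 204 + 355.5 − 126 = +644 billion.

+644 billion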